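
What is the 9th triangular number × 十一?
Convert the 9th triangular number (triangular index) → 9×10/2 = 45 (decimal)
Convert 十一 (Chinese numeral) → 1×10 + 1 = 11 (decimal)
Compute 45 × 11 = 495
495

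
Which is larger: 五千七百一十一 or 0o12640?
Convert 五千七百一十一 (Chinese numeral) → 5×1000 + 7×100 + 1×10 + 1 = 5711 (decimal)
Convert 0o12640 (octal) → 1×4096 + 2×512 + 6×64 + 4×8 = 5536 (decimal)
Compare 5711 vs 5536: larger = 5711
5711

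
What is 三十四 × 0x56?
Convert 三十四 (Chinese numeral) → 3×10 + 4 = 34 (decimal)
Convert 0x56 (hexadecimal) → 5×16 + 6 = 86 (decimal)
Compute 34 × 86 = 2924
2924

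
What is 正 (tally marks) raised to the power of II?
Convert 正 (tally marks) → 5 (decimal)
Convert II (Roman numeral) → 1 + 1 = 2 (decimal)
Compute 5 ^ 2 = 25
25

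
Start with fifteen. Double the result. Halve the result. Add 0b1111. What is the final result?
Convert fifteen (English words) → 15 (decimal)
Start: 15
15 × 2 = 30
30 ÷ 2 = 15
Convert 0b1111 (binary) → 8 + 4 + 2 + 1 = 15 (decimal)
15 + 15 = 30
30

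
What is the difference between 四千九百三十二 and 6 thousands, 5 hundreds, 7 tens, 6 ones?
Convert 四千九百三十二 (Chinese numeral) → 4×1000 + 9×100 + 3×10 + 2 = 4932 (decimal)
Convert 6 thousands, 5 hundreds, 7 tens, 6 ones (place-value notation) → 6×1000 + 5×100 + 7×10 + 6 = 6576 (decimal)
Difference: |4932 - 6576| = 1644
1644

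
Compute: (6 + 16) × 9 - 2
Parentheses first: 6 + 16 = 22
Multiply: 22 × 9 = 198
Subtract: 198 - 2 = 196
196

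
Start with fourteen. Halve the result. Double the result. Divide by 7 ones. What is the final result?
Convert fourteen (English words) → 14 (decimal)
Start: 14
14 ÷ 2 = 7
7 × 2 = 14
Convert 7 ones (place-value notation) → 7 (decimal)
14 ÷ 7 = 2
2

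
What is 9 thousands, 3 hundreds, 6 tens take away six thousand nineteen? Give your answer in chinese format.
Convert 9 thousands, 3 hundreds, 6 tens (place-value notation) → 9×1000 + 3×100 + 6×10 = 9360 (decimal)
Convert six thousand nineteen (English words) → 6×1000 + 19 = 6019 (decimal)
Compute 9360 - 6019 = 3341
Convert 3341 (decimal) → 3341 = 3×1000 + 3×100 + 4×10 + 1 → 三千三百四十一 (Chinese numeral)
三千三百四十一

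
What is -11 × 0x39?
Convert 0x39 (hexadecimal) → 3×16 + 9 = 57 (decimal)
Compute -11 × 57 = -627
-627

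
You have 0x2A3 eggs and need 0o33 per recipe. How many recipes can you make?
Convert 0x2A3 (hexadecimal) → 2×256 + 10×16 + 3 = 675 (decimal)
Convert 0o33 (octal) → 3×8 + 3 = 27 (decimal)
Compute 675 ÷ 27 = 25
25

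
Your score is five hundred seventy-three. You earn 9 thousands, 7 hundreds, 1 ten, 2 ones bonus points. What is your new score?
Convert five hundred seventy-three (English words) → 5×100 + 73 = 573 (decimal)
Convert 9 thousands, 7 hundreds, 1 ten, 2 ones (place-value notation) → 9×1000 + 7×100 + 1×10 + 2 = 9712 (decimal)
Compute 573 + 9712 = 10285
10285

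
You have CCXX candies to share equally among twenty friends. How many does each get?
Convert CCXX (Roman numeral) → 100 + 100 + 10 + 10 = 220 (decimal)
Convert twenty (English words) → 20 (decimal)
Compute 220 ÷ 20 = 11
11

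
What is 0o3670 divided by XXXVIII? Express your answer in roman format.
Convert 0o3670 (octal) → 3×512 + 6×64 + 7×8 = 1976 (decimal)
Convert XXXVIII (Roman numeral) → 10 + 10 + 10 + 5 + 1 + 1 + 1 = 38 (decimal)
Compute 1976 ÷ 38 = 52
Convert 52 (decimal) → 52 = 50 + 1 + 1 → LII (Roman numeral)
LII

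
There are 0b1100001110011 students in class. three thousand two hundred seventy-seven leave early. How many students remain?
Convert 0b1100001110011 (binary) → 4096 + 2048 + 64 + 32 + 16 + 2 + 1 = 6259 (decimal)
Convert three thousand two hundred seventy-seven (English words) → 3×1000 + 2×100 + 77 = 3277 (decimal)
Compute 6259 - 3277 = 2982
2982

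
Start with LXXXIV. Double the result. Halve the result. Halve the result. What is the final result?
Convert LXXXIV (Roman numeral) → 50 + 10 + 10 + 10 + 4 = 84 (decimal)
Start: 84
84 × 2 = 168
168 ÷ 2 = 84
84 ÷ 2 = 42
42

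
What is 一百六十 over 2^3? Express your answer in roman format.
Convert 一百六十 (Chinese numeral) → 1×100 + 6×10 = 160 (decimal)
Convert 2^3 (power) → 8 (decimal)
Compute 160 ÷ 8 = 20
Convert 20 (decimal) → 20 = 10 + 10 → XX (Roman numeral)
XX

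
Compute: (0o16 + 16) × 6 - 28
Convert 0o16 (octal) → 1×8 + 6 = 14 (decimal)
Expression in decimal: (14 + 16) × 6 - 28
Parentheses first: 14 + 16 = 30
Multiply: 30 × 6 = 180
Subtract: 180 - 28 = 152
152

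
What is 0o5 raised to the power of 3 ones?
Convert 0o5 (octal) → 5 (decimal)
Convert 3 ones (place-value notation) → 3 (decimal)
Compute 5 ^ 3 = 125
125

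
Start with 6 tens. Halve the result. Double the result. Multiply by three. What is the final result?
Convert 6 tens (place-value notation) → 6×10 = 60 (decimal)
Start: 60
60 ÷ 2 = 30
30 × 2 = 60
Convert three (English words) → 3 (decimal)
60 × 3 = 180
180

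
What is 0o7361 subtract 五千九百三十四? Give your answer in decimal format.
Convert 0o7361 (octal) → 7×512 + 3×64 + 6×8 + 1 = 3825 (decimal)
Convert 五千九百三十四 (Chinese numeral) → 5×1000 + 9×100 + 3×10 + 4 = 5934 (decimal)
Compute 3825 - 5934 = -2109
-2109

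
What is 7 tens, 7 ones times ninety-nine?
Convert 7 tens, 7 ones (place-value notation) → 7×10 + 7 = 77 (decimal)
Convert ninety-nine (English words) → 99 (decimal)
Compute 77 × 99 = 7623
7623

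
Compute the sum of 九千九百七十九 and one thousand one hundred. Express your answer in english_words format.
Convert 九千九百七十九 (Chinese numeral) → 9×1000 + 9×100 + 7×10 + 9 = 9979 (decimal)
Convert one thousand one hundred (English words) → 1×1000 + 1×100 = 1100 (decimal)
Compute 9979 + 1100 = 11079
Convert 11079 (decimal) → 11079 = 11×1000 + 79 → eleven thousand seventy-nine (English words)
eleven thousand seventy-nine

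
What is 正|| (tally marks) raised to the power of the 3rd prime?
Convert 正|| (tally marks) → 5 + 2 = 7 (decimal)
Convert the 3rd prime (prime index) → 5 (decimal)
Compute 7 ^ 5 = 16807
16807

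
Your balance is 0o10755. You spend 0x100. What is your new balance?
Convert 0o10755 (octal) → 1×4096 + 7×64 + 5×8 + 5 = 4589 (decimal)
Convert 0x100 (hexadecimal) → 1×256 = 256 (decimal)
Compute 4589 - 256 = 4333
4333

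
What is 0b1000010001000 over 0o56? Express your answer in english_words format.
Convert 0b1000010001000 (binary) → 4096 + 128 + 8 = 4232 (decimal)
Convert 0o56 (octal) → 5×8 + 6 = 46 (decimal)
Compute 4232 ÷ 46 = 92
Convert 92 (decimal) → ninety-two (English words)
ninety-two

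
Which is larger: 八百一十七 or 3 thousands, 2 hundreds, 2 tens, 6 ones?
Convert 八百一十七 (Chinese numeral) → 8×100 + 1×10 + 7 = 817 (decimal)
Convert 3 thousands, 2 hundreds, 2 tens, 6 ones (place-value notation) → 3×1000 + 2×100 + 2×10 + 6 = 3226 (decimal)
Compare 817 vs 3226: larger = 3226
3226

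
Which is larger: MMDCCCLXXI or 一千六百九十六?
Convert MMDCCCLXXI (Roman numeral) → 1000 + 1000 + 500 + 100 + 100 + 100 + 50 + 10 + 10 + 1 = 2871 (decimal)
Convert 一千六百九十六 (Chinese numeral) → 1×1000 + 6×100 + 9×10 + 6 = 1696 (decimal)
Compare 2871 vs 1696: larger = 2871
2871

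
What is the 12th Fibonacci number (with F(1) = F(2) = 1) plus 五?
The 12th Fibonacci number (with F(1) = F(2) = 1): 1, 1, 2, 3, 5, 8, 13, 21, 34, 55, 89, 144 → 144
Convert 五 (Chinese numeral) → 5 (decimal)
Compute 144 + 5 = 149
149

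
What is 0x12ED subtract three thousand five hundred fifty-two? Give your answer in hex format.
Convert 0x12ED (hexadecimal) → 1×4096 + 2×256 + 14×16 + 13 = 4845 (decimal)
Convert three thousand five hundred fifty-two (English words) → 3×1000 + 5×100 + 52 = 3552 (decimal)
Compute 4845 - 3552 = 1293
Convert 1293 (decimal) → 1293 = 5×256 + 13 → 0x50D (hexadecimal)
0x50D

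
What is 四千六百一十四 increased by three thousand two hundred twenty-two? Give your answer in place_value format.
Convert 四千六百一十四 (Chinese numeral) → 4×1000 + 6×100 + 1×10 + 4 = 4614 (decimal)
Convert three thousand two hundred twenty-two (English words) → 3×1000 + 2×100 + 22 = 3222 (decimal)
Compute 4614 + 3222 = 7836
Convert 7836 (decimal) → 7836 = 7×1000 + 8×100 + 3×10 + 6 → 7 thousands, 8 hundreds, 3 tens, 6 ones (place-value notation)
7 thousands, 8 hundreds, 3 tens, 6 ones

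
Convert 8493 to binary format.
Convert 8493 (decimal) → 8493 = 8192 + 256 + 32 + 8 + 4 + 1 → 0b10000100101101 (binary)
0b10000100101101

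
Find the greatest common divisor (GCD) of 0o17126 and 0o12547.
Convert 0o17126 (octal) → 1×4096 + 7×512 + 1×64 + 2×8 + 6 = 7766 (decimal)
Convert 0o12547 (octal) → 1×4096 + 2×512 + 5×64 + 4×8 + 7 = 5479 (decimal)
Compute gcd(7766, 5479) = 1
1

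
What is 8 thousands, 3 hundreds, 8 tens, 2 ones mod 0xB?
Convert 8 thousands, 3 hundreds, 8 tens, 2 ones (place-value notation) → 8×1000 + 3×100 + 8×10 + 2 = 8382 (decimal)
Convert 0xB (hexadecimal) → 11 (decimal)
Compute 8382 mod 11 = 0
0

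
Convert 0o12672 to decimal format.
Convert 0o12672 (octal) → 1×4096 + 2×512 + 6×64 + 7×8 + 2 = 5562 (decimal)
5562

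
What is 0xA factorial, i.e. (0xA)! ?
Convert 0xA (hexadecimal) → 10 (decimal)
Compute 10! = 3628800
3628800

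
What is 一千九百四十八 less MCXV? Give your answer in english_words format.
Convert 一千九百四十八 (Chinese numeral) → 1×1000 + 9×100 + 4×10 + 8 = 1948 (decimal)
Convert MCXV (Roman numeral) → 1000 + 100 + 10 + 5 = 1115 (decimal)
Compute 1948 - 1115 = 833
Convert 833 (decimal) → 833 = 8×100 + 33 → eight hundred thirty-three (English words)
eight hundred thirty-three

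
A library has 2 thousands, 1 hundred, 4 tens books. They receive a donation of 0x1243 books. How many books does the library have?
Convert 2 thousands, 1 hundred, 4 tens (place-value notation) → 2×1000 + 1×100 + 4×10 = 2140 (decimal)
Convert 0x1243 (hexadecimal) → 1×4096 + 2×256 + 4×16 + 3 = 4675 (decimal)
Compute 2140 + 4675 = 6815
6815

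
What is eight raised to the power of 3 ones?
Convert eight (English words) → 8 (decimal)
Convert 3 ones (place-value notation) → 3 (decimal)
Compute 8 ^ 3 = 512
512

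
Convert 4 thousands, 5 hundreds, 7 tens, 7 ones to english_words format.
Convert 4 thousands, 5 hundreds, 7 tens, 7 ones (place-value notation) → 4×1000 + 5×100 + 7×10 + 7 = 4577 (decimal)
Convert 4577 (decimal) → 4577 = 4×1000 + 5×100 + 77 → four thousand five hundred seventy-seven (English words)
four thousand five hundred seventy-seven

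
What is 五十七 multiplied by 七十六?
Convert 五十七 (Chinese numeral) → 5×10 + 7 = 57 (decimal)
Convert 七十六 (Chinese numeral) → 7×10 + 6 = 76 (decimal)
Compute 57 × 76 = 4332
4332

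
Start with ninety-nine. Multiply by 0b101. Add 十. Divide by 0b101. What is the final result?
Convert ninety-nine (English words) → 99 (decimal)
Start: 99
Convert 0b101 (binary) → 4 + 1 = 5 (decimal)
99 × 5 = 495
Convert 十 (Chinese numeral) → 1×10 = 10 (decimal)
495 + 10 = 505
Convert 0b101 (binary) → 4 + 1 = 5 (decimal)
505 ÷ 5 = 101
101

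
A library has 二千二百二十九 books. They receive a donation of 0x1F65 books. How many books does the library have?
Convert 二千二百二十九 (Chinese numeral) → 2×1000 + 2×100 + 2×10 + 9 = 2229 (decimal)
Convert 0x1F65 (hexadecimal) → 1×4096 + 15×256 + 6×16 + 5 = 8037 (decimal)
Compute 2229 + 8037 = 10266
10266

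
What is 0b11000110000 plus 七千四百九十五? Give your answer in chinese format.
Convert 0b11000110000 (binary) → 1024 + 512 + 32 + 16 = 1584 (decimal)
Convert 七千四百九十五 (Chinese numeral) → 7×1000 + 4×100 + 9×10 + 5 = 7495 (decimal)
Compute 1584 + 7495 = 9079
Convert 9079 (decimal) → 9079 = 9×1000 + 7×10 + 9 → 九千零七十九 (Chinese numeral)
九千零七十九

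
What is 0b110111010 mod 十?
Convert 0b110111010 (binary) → 256 + 128 + 32 + 16 + 8 + 2 = 442 (decimal)
Convert 十 (Chinese numeral) → 1×10 = 10 (decimal)
Compute 442 mod 10 = 2
2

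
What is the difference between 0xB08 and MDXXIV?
Convert 0xB08 (hexadecimal) → 11×256 + 8 = 2824 (decimal)
Convert MDXXIV (Roman numeral) → 1000 + 500 + 10 + 10 + 4 = 1524 (decimal)
Difference: |2824 - 1524| = 1300
1300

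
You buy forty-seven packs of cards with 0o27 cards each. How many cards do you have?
Convert 0o27 (octal) → 2×8 + 7 = 23 (decimal)
Convert forty-seven (English words) → 47 (decimal)
Compute 23 × 47 = 1081
1081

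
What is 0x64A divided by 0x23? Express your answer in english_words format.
Convert 0x64A (hexadecimal) → 6×256 + 4×16 + 10 = 1610 (decimal)
Convert 0x23 (hexadecimal) → 2×16 + 3 = 35 (decimal)
Compute 1610 ÷ 35 = 46
Convert 46 (decimal) → forty-six (English words)
forty-six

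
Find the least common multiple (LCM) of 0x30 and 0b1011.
Convert 0x30 (hexadecimal) → 3×16 = 48 (decimal)
Convert 0b1011 (binary) → 8 + 2 + 1 = 11 (decimal)
Compute lcm(48, 11) = 528
528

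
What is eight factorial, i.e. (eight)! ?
Convert eight (English words) → 8 (decimal)
Compute 8! = 40320
40320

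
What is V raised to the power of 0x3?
Convert V (Roman numeral) → 5 (decimal)
Convert 0x3 (hexadecimal) → 3 (decimal)
Compute 5 ^ 3 = 125
125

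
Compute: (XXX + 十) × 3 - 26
Convert XXX (Roman numeral) → 10 + 10 + 10 = 30 (decimal)
Convert 十 (Chinese numeral) → 1×10 = 10 (decimal)
Expression in decimal: (30 + 10) × 3 - 26
Parentheses first: 30 + 10 = 40
Multiply: 40 × 3 = 120
Subtract: 120 - 26 = 94
94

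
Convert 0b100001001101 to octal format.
Convert 0b100001001101 (binary) → 2048 + 64 + 8 + 4 + 1 = 2125 (decimal)
Convert 2125 (decimal) → 2125 = 4×512 + 1×64 + 1×8 + 5 → 0o4115 (octal)
0o4115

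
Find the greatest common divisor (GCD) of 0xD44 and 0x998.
Convert 0xD44 (hexadecimal) → 13×256 + 4×16 + 4 = 3396 (decimal)
Convert 0x998 (hexadecimal) → 9×256 + 9×16 + 8 = 2456 (decimal)
Compute gcd(3396, 2456) = 4
4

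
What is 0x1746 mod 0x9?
Convert 0x1746 (hexadecimal) → 1×4096 + 7×256 + 4×16 + 6 = 5958 (decimal)
Convert 0x9 (hexadecimal) → 9 (decimal)
Compute 5958 mod 9 = 0
0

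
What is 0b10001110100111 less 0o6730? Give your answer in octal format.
Convert 0b10001110100111 (binary) → 8192 + 512 + 256 + 128 + 32 + 4 + 2 + 1 = 9127 (decimal)
Convert 0o6730 (octal) → 6×512 + 7×64 + 3×8 = 3544 (decimal)
Compute 9127 - 3544 = 5583
Convert 5583 (decimal) → 5583 = 1×4096 + 2×512 + 7×64 + 1×8 + 7 → 0o12717 (octal)
0o12717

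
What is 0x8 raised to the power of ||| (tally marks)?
Convert 0x8 (hexadecimal) → 8 (decimal)
Convert ||| (tally marks) → 3 (decimal)
Compute 8 ^ 3 = 512
512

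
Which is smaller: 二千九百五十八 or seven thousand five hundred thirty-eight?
Convert 二千九百五十八 (Chinese numeral) → 2×1000 + 9×100 + 5×10 + 8 = 2958 (decimal)
Convert seven thousand five hundred thirty-eight (English words) → 7×1000 + 5×100 + 38 = 7538 (decimal)
Compare 2958 vs 7538: smaller = 2958
2958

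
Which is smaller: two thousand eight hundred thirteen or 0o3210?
Convert two thousand eight hundred thirteen (English words) → 2×1000 + 8×100 + 13 = 2813 (decimal)
Convert 0o3210 (octal) → 3×512 + 2×64 + 1×8 = 1672 (decimal)
Compare 2813 vs 1672: smaller = 1672
1672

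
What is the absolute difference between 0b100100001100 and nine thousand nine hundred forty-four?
Convert 0b100100001100 (binary) → 2048 + 256 + 8 + 4 = 2316 (decimal)
Convert nine thousand nine hundred forty-four (English words) → 9×1000 + 9×100 + 44 = 9944 (decimal)
Compute |2316 - 9944| = 7628
7628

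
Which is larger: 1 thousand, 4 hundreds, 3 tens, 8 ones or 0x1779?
Convert 1 thousand, 4 hundreds, 3 tens, 8 ones (place-value notation) → 1×1000 + 4×100 + 3×10 + 8 = 1438 (decimal)
Convert 0x1779 (hexadecimal) → 1×4096 + 7×256 + 7×16 + 9 = 6009 (decimal)
Compare 1438 vs 6009: larger = 6009
6009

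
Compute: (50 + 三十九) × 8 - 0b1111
Convert 三十九 (Chinese numeral) → 3×10 + 9 = 39 (decimal)
Convert 0b1111 (binary) → 8 + 4 + 2 + 1 = 15 (decimal)
Expression in decimal: (50 + 39) × 8 - 15
Parentheses first: 50 + 39 = 89
Multiply: 89 × 8 = 712
Subtract: 712 - 15 = 697
697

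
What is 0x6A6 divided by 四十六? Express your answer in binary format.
Convert 0x6A6 (hexadecimal) → 6×256 + 10×16 + 6 = 1702 (decimal)
Convert 四十六 (Chinese numeral) → 4×10 + 6 = 46 (decimal)
Compute 1702 ÷ 46 = 37
Convert 37 (decimal) → 37 = 32 + 4 + 1 → 0b100101 (binary)
0b100101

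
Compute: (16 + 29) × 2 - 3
Parentheses first: 16 + 29 = 45
Multiply: 45 × 2 = 90
Subtract: 90 - 3 = 87
87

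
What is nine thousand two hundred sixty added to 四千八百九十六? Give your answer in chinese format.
Convert nine thousand two hundred sixty (English words) → 9×1000 + 2×100 + 60 = 9260 (decimal)
Convert 四千八百九十六 (Chinese numeral) → 4×1000 + 8×100 + 9×10 + 6 = 4896 (decimal)
Compute 9260 + 4896 = 14156
Convert 14156 (decimal) → 14156 = 1×10000 + 4×1000 + 1×100 + 5×10 + 6 → 一万四千一百五十六 (Chinese numeral)
一万四千一百五十六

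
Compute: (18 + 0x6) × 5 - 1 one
Convert 0x6 (hexadecimal) → 6 (decimal)
Convert 1 one (place-value notation) → 1 (decimal)
Expression in decimal: (18 + 6) × 5 - 1
Parentheses first: 18 + 6 = 24
Multiply: 24 × 5 = 120
Subtract: 120 - 1 = 119
119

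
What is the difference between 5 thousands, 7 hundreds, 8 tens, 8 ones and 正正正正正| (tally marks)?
Convert 5 thousands, 7 hundreds, 8 tens, 8 ones (place-value notation) → 5×1000 + 7×100 + 8×10 + 8 = 5788 (decimal)
Convert 正正正正正| (tally marks) → 5 + 5 + 5 + 5 + 5 + 1 = 26 (decimal)
Difference: |5788 - 26| = 5762
5762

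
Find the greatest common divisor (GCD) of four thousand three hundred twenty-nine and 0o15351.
Convert four thousand three hundred twenty-nine (English words) → 4×1000 + 3×100 + 29 = 4329 (decimal)
Convert 0o15351 (octal) → 1×4096 + 5×512 + 3×64 + 5×8 + 1 = 6889 (decimal)
Compute gcd(4329, 6889) = 1
1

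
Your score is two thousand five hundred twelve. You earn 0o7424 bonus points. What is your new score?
Convert two thousand five hundred twelve (English words) → 2×1000 + 5×100 + 12 = 2512 (decimal)
Convert 0o7424 (octal) → 7×512 + 4×64 + 2×8 + 4 = 3860 (decimal)
Compute 2512 + 3860 = 6372
6372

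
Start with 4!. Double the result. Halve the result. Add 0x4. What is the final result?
Convert 4! (factorial) → 24 (decimal)
Start: 24
24 × 2 = 48
48 ÷ 2 = 24
Convert 0x4 (hexadecimal) → 4 (decimal)
24 + 4 = 28
28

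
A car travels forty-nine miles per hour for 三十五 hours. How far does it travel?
Convert forty-nine (English words) → 49 (decimal)
Convert 三十五 (Chinese numeral) → 3×10 + 5 = 35 (decimal)
Compute 49 × 35 = 1715
1715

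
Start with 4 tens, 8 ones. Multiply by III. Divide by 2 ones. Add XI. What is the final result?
Convert 4 tens, 8 ones (place-value notation) → 4×10 + 8 = 48 (decimal)
Start: 48
Convert III (Roman numeral) → 1 + 1 + 1 = 3 (decimal)
48 × 3 = 144
Convert 2 ones (place-value notation) → 2 (decimal)
144 ÷ 2 = 72
Convert XI (Roman numeral) → 10 + 1 = 11 (decimal)
72 + 11 = 83
83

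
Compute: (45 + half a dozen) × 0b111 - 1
Convert half a dozen (colloquial) → 6 (decimal)
Convert 0b111 (binary) → 4 + 2 + 1 = 7 (decimal)
Expression in decimal: (45 + 6) × 7 - 1
Parentheses first: 45 + 6 = 51
Multiply: 51 × 7 = 357
Subtract: 357 - 1 = 356
356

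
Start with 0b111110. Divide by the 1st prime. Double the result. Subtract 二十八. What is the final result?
Convert 0b111110 (binary) → 32 + 16 + 8 + 4 + 2 = 62 (decimal)
Start: 62
Convert the 1st prime (prime index) → 2 (decimal)
62 ÷ 2 = 31
31 × 2 = 62
Convert 二十八 (Chinese numeral) → 2×10 + 8 = 28 (decimal)
62 - 28 = 34
34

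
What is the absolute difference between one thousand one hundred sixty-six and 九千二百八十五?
Convert one thousand one hundred sixty-six (English words) → 1×1000 + 1×100 + 66 = 1166 (decimal)
Convert 九千二百八十五 (Chinese numeral) → 9×1000 + 2×100 + 8×10 + 5 = 9285 (decimal)
Compute |1166 - 9285| = 8119
8119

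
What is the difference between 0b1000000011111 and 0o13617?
Convert 0b1000000011111 (binary) → 4096 + 16 + 8 + 4 + 2 + 1 = 4127 (decimal)
Convert 0o13617 (octal) → 1×4096 + 3×512 + 6×64 + 1×8 + 7 = 6031 (decimal)
Difference: |4127 - 6031| = 1904
1904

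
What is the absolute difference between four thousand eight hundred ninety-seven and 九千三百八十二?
Convert four thousand eight hundred ninety-seven (English words) → 4×1000 + 8×100 + 97 = 4897 (decimal)
Convert 九千三百八十二 (Chinese numeral) → 9×1000 + 3×100 + 8×10 + 2 = 9382 (decimal)
Compute |4897 - 9382| = 4485
4485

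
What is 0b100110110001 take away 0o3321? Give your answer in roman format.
Convert 0b100110110001 (binary) → 2048 + 256 + 128 + 32 + 16 + 1 = 2481 (decimal)
Convert 0o3321 (octal) → 3×512 + 3×64 + 2×8 + 1 = 1745 (decimal)
Compute 2481 - 1745 = 736
Convert 736 (decimal) → 736 = 500 + 100 + 100 + 10 + 10 + 10 + 5 + 1 → DCCXXXVI (Roman numeral)
DCCXXXVI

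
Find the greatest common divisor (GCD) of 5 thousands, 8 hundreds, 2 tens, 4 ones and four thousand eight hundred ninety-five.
Convert 5 thousands, 8 hundreds, 2 tens, 4 ones (place-value notation) → 5×1000 + 8×100 + 2×10 + 4 = 5824 (decimal)
Convert four thousand eight hundred ninety-five (English words) → 4×1000 + 8×100 + 95 = 4895 (decimal)
Compute gcd(5824, 4895) = 1
1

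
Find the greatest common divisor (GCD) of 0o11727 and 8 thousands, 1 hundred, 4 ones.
Convert 0o11727 (octal) → 1×4096 + 1×512 + 7×64 + 2×8 + 7 = 5079 (decimal)
Convert 8 thousands, 1 hundred, 4 ones (place-value notation) → 8×1000 + 1×100 + 4 = 8104 (decimal)
Compute gcd(5079, 8104) = 1
1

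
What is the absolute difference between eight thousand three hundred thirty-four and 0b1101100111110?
Convert eight thousand three hundred thirty-four (English words) → 8×1000 + 3×100 + 34 = 8334 (decimal)
Convert 0b1101100111110 (binary) → 4096 + 2048 + 512 + 256 + 32 + 16 + 8 + 4 + 2 = 6974 (decimal)
Compute |8334 - 6974| = 1360
1360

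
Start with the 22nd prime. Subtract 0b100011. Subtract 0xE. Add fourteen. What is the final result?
Convert the 22nd prime (prime index) → 79 (decimal)
Start: 79
Convert 0b100011 (binary) → 32 + 2 + 1 = 35 (decimal)
79 - 35 = 44
Convert 0xE (hexadecimal) → 14 (decimal)
44 - 14 = 30
Convert fourteen (English words) → 14 (decimal)
30 + 14 = 44
44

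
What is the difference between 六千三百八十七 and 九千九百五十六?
Convert 六千三百八十七 (Chinese numeral) → 6×1000 + 3×100 + 8×10 + 7 = 6387 (decimal)
Convert 九千九百五十六 (Chinese numeral) → 9×1000 + 9×100 + 5×10 + 6 = 9956 (decimal)
Difference: |6387 - 9956| = 3569
3569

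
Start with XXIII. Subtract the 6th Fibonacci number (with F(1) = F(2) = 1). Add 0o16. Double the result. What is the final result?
Convert XXIII (Roman numeral) → 10 + 10 + 1 + 1 + 1 = 23 (decimal)
Start: 23
Convert the 6th Fibonacci number (with F(1) = F(2) = 1) (Fibonacci index) → 1, 1, 2, 3, 5, 8 → 8 (decimal)
23 - 8 = 15
Convert 0o16 (octal) → 1×8 + 6 = 14 (decimal)
15 + 14 = 29
29 × 2 = 58
58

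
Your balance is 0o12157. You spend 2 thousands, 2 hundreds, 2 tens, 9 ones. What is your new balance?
Convert 0o12157 (octal) → 1×4096 + 2×512 + 1×64 + 5×8 + 7 = 5231 (decimal)
Convert 2 thousands, 2 hundreds, 2 tens, 9 ones (place-value notation) → 2×1000 + 2×100 + 2×10 + 9 = 2229 (decimal)
Compute 5231 - 2229 = 3002
3002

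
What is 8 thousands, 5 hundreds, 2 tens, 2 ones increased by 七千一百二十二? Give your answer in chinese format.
Convert 8 thousands, 5 hundreds, 2 tens, 2 ones (place-value notation) → 8×1000 + 5×100 + 2×10 + 2 = 8522 (decimal)
Convert 七千一百二十二 (Chinese numeral) → 7×1000 + 1×100 + 2×10 + 2 = 7122 (decimal)
Compute 8522 + 7122 = 15644
Convert 15644 (decimal) → 15644 = 1×10000 + 5×1000 + 6×100 + 4×10 + 4 → 一万五千六百四十四 (Chinese numeral)
一万五千六百四十四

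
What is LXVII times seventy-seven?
Convert LXVII (Roman numeral) → 50 + 10 + 5 + 1 + 1 = 67 (decimal)
Convert seventy-seven (English words) → 77 (decimal)
Compute 67 × 77 = 5159
5159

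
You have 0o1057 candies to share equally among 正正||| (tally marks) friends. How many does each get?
Convert 0o1057 (octal) → 1×512 + 5×8 + 7 = 559 (decimal)
Convert 正正||| (tally marks) → 5 + 5 + 3 = 13 (decimal)
Compute 559 ÷ 13 = 43
43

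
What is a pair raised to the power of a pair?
Convert a pair (colloquial) → 2 (decimal)
Convert a pair (colloquial) → 2 (decimal)
Compute 2 ^ 2 = 4
4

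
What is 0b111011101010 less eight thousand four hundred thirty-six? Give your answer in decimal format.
Convert 0b111011101010 (binary) → 2048 + 1024 + 512 + 128 + 64 + 32 + 8 + 2 = 3818 (decimal)
Convert eight thousand four hundred thirty-six (English words) → 8×1000 + 4×100 + 36 = 8436 (decimal)
Compute 3818 - 8436 = -4618
-4618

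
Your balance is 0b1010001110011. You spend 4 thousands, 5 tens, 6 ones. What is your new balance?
Convert 0b1010001110011 (binary) → 4096 + 1024 + 64 + 32 + 16 + 2 + 1 = 5235 (decimal)
Convert 4 thousands, 5 tens, 6 ones (place-value notation) → 4×1000 + 5×10 + 6 = 4056 (decimal)
Compute 5235 - 4056 = 1179
1179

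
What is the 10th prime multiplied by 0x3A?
Convert the 10th prime (prime index) → 29 (decimal)
Convert 0x3A (hexadecimal) → 3×16 + 10 = 58 (decimal)
Compute 29 × 58 = 1682
1682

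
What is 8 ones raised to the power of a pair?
Convert 8 ones (place-value notation) → 8 (decimal)
Convert a pair (colloquial) → 2 (decimal)
Compute 8 ^ 2 = 64
64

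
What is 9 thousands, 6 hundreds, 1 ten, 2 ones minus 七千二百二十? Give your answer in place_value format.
Convert 9 thousands, 6 hundreds, 1 ten, 2 ones (place-value notation) → 9×1000 + 6×100 + 1×10 + 2 = 9612 (decimal)
Convert 七千二百二十 (Chinese numeral) → 7×1000 + 2×100 + 2×10 = 7220 (decimal)
Compute 9612 - 7220 = 2392
Convert 2392 (decimal) → 2392 = 2×1000 + 3×100 + 9×10 + 2 → 2 thousands, 3 hundreds, 9 tens, 2 ones (place-value notation)
2 thousands, 3 hundreds, 9 tens, 2 ones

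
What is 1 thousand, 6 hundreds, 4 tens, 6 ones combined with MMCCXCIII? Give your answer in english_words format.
Convert 1 thousand, 6 hundreds, 4 tens, 6 ones (place-value notation) → 1×1000 + 6×100 + 4×10 + 6 = 1646 (decimal)
Convert MMCCXCIII (Roman numeral) → 1000 + 1000 + 100 + 100 + 90 + 1 + 1 + 1 = 2293 (decimal)
Compute 1646 + 2293 = 3939
Convert 3939 (decimal) → 3939 = 3×1000 + 9×100 + 39 → three thousand nine hundred thirty-nine (English words)
three thousand nine hundred thirty-nine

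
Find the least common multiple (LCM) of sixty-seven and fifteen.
Convert sixty-seven (English words) → 67 (decimal)
Convert fifteen (English words) → 15 (decimal)
Compute lcm(67, 15) = 1005
1005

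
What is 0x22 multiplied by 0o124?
Convert 0x22 (hexadecimal) → 2×16 + 2 = 34 (decimal)
Convert 0o124 (octal) → 1×64 + 2×8 + 4 = 84 (decimal)
Compute 34 × 84 = 2856
2856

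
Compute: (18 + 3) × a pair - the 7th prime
Convert a pair (colloquial) → 2 (decimal)
Convert the 7th prime (prime index) → 17 (decimal)
Expression in decimal: (18 + 3) × 2 - 17
Parentheses first: 18 + 3 = 21
Multiply: 21 × 2 = 42
Subtract: 42 - 17 = 25
25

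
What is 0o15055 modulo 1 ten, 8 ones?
Convert 0o15055 (octal) → 1×4096 + 5×512 + 5×8 + 5 = 6701 (decimal)
Convert 1 ten, 8 ones (place-value notation) → 1×10 + 8 = 18 (decimal)
Compute 6701 mod 18 = 5
5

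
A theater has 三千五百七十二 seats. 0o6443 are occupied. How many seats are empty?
Convert 三千五百七十二 (Chinese numeral) → 3×1000 + 5×100 + 7×10 + 2 = 3572 (decimal)
Convert 0o6443 (octal) → 6×512 + 4×64 + 4×8 + 3 = 3363 (decimal)
Compute 3572 - 3363 = 209
209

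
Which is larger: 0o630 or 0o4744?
Convert 0o630 (octal) → 6×64 + 3×8 = 408 (decimal)
Convert 0o4744 (octal) → 4×512 + 7×64 + 4×8 + 4 = 2532 (decimal)
Compare 408 vs 2532: larger = 2532
2532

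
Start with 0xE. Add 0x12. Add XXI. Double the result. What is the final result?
Convert 0xE (hexadecimal) → 14 (decimal)
Start: 14
Convert 0x12 (hexadecimal) → 1×16 + 2 = 18 (decimal)
14 + 18 = 32
Convert XXI (Roman numeral) → 10 + 10 + 1 = 21 (decimal)
32 + 21 = 53
53 × 2 = 106
106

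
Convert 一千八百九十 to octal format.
Convert 一千八百九十 (Chinese numeral) → 1×1000 + 8×100 + 9×10 = 1890 (decimal)
Convert 1890 (decimal) → 1890 = 3×512 + 5×64 + 4×8 + 2 → 0o3542 (octal)
0o3542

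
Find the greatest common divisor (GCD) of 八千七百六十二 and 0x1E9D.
Convert 八千七百六十二 (Chinese numeral) → 8×1000 + 7×100 + 6×10 + 2 = 8762 (decimal)
Convert 0x1E9D (hexadecimal) → 1×4096 + 14×256 + 9×16 + 13 = 7837 (decimal)
Compute gcd(8762, 7837) = 1
1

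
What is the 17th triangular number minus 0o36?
The 17th triangular number = 17×18/2 = 153
Convert 0o36 (octal) → 3×8 + 6 = 30 (decimal)
Compute 153 - 30 = 123
123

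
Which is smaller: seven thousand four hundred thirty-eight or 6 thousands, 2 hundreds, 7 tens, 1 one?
Convert seven thousand four hundred thirty-eight (English words) → 7×1000 + 4×100 + 38 = 7438 (decimal)
Convert 6 thousands, 2 hundreds, 7 tens, 1 one (place-value notation) → 6×1000 + 2×100 + 7×10 + 1 = 6271 (decimal)
Compare 7438 vs 6271: smaller = 6271
6271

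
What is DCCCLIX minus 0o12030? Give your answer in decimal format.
Convert DCCCLIX (Roman numeral) → 500 + 100 + 100 + 100 + 50 + 9 = 859 (decimal)
Convert 0o12030 (octal) → 1×4096 + 2×512 + 3×8 = 5144 (decimal)
Compute 859 - 5144 = -4285
-4285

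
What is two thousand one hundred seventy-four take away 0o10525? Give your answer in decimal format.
Convert two thousand one hundred seventy-four (English words) → 2×1000 + 1×100 + 74 = 2174 (decimal)
Convert 0o10525 (octal) → 1×4096 + 5×64 + 2×8 + 5 = 4437 (decimal)
Compute 2174 - 4437 = -2263
-2263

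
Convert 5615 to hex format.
Convert 5615 (decimal) → 5615 = 1×4096 + 5×256 + 14×16 + 15 → 0x15EF (hexadecimal)
0x15EF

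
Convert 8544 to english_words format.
Convert 8544 (decimal) → 8544 = 8×1000 + 5×100 + 44 → eight thousand five hundred forty-four (English words)
eight thousand five hundred forty-four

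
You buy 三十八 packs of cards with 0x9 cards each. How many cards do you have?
Convert 0x9 (hexadecimal) → 9 (decimal)
Convert 三十八 (Chinese numeral) → 3×10 + 8 = 38 (decimal)
Compute 9 × 38 = 342
342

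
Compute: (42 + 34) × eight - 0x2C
Convert eight (English words) → 8 (decimal)
Convert 0x2C (hexadecimal) → 2×16 + 12 = 44 (decimal)
Expression in decimal: (42 + 34) × 8 - 44
Parentheses first: 42 + 34 = 76
Multiply: 76 × 8 = 608
Subtract: 608 - 44 = 564
564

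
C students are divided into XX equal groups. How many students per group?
Convert C (Roman numeral) → 100 (decimal)
Convert XX (Roman numeral) → 10 + 10 = 20 (decimal)
Compute 100 ÷ 20 = 5
5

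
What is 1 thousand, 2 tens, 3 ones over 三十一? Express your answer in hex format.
Convert 1 thousand, 2 tens, 3 ones (place-value notation) → 1×1000 + 2×10 + 3 = 1023 (decimal)
Convert 三十一 (Chinese numeral) → 3×10 + 1 = 31 (decimal)
Compute 1023 ÷ 31 = 33
Convert 33 (decimal) → 33 = 2×16 + 1 → 0x21 (hexadecimal)
0x21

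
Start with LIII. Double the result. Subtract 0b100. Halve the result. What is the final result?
Convert LIII (Roman numeral) → 50 + 1 + 1 + 1 = 53 (decimal)
Start: 53
53 × 2 = 106
Convert 0b100 (binary) → 4 (decimal)
106 - 4 = 102
102 ÷ 2 = 51
51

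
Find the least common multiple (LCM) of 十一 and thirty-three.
Convert 十一 (Chinese numeral) → 1×10 + 1 = 11 (decimal)
Convert thirty-three (English words) → 33 (decimal)
Compute lcm(11, 33) = 33
33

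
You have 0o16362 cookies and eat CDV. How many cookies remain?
Convert 0o16362 (octal) → 1×4096 + 6×512 + 3×64 + 6×8 + 2 = 7410 (decimal)
Convert CDV (Roman numeral) → 400 + 5 = 405 (decimal)
Compute 7410 - 405 = 7005
7005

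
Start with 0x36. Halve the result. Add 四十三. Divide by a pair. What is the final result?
Convert 0x36 (hexadecimal) → 3×16 + 6 = 54 (decimal)
Start: 54
54 ÷ 2 = 27
Convert 四十三 (Chinese numeral) → 4×10 + 3 = 43 (decimal)
27 + 43 = 70
Convert a pair (colloquial) → 2 (decimal)
70 ÷ 2 = 35
35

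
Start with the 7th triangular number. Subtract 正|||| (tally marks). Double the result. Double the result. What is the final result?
Convert the 7th triangular number (triangular index) → 7×8/2 = 28 (decimal)
Start: 28
Convert 正|||| (tally marks) → 5 + 4 = 9 (decimal)
28 - 9 = 19
19 × 2 = 38
38 × 2 = 76
76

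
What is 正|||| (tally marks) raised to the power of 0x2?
Convert 正|||| (tally marks) → 5 + 4 = 9 (decimal)
Convert 0x2 (hexadecimal) → 2 (decimal)
Compute 9 ^ 2 = 81
81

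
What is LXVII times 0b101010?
Convert LXVII (Roman numeral) → 50 + 10 + 5 + 1 + 1 = 67 (decimal)
Convert 0b101010 (binary) → 32 + 8 + 2 = 42 (decimal)
Compute 67 × 42 = 2814
2814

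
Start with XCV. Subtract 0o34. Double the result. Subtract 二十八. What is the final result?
Convert XCV (Roman numeral) → 90 + 5 = 95 (decimal)
Start: 95
Convert 0o34 (octal) → 3×8 + 4 = 28 (decimal)
95 - 28 = 67
67 × 2 = 134
Convert 二十八 (Chinese numeral) → 2×10 + 8 = 28 (decimal)
134 - 28 = 106
106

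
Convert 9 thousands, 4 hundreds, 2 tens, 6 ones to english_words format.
Convert 9 thousands, 4 hundreds, 2 tens, 6 ones (place-value notation) → 9×1000 + 4×100 + 2×10 + 6 = 9426 (decimal)
Convert 9426 (decimal) → 9426 = 9×1000 + 4×100 + 26 → nine thousand four hundred twenty-six (English words)
nine thousand four hundred twenty-six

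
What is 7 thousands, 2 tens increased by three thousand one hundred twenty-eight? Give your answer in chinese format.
Convert 7 thousands, 2 tens (place-value notation) → 7×1000 + 2×10 = 7020 (decimal)
Convert three thousand one hundred twenty-eight (English words) → 3×1000 + 1×100 + 28 = 3128 (decimal)
Compute 7020 + 3128 = 10148
Convert 10148 (decimal) → 10148 = 1×10000 + 1×100 + 4×10 + 8 → 一万零一百四十八 (Chinese numeral)
一万零一百四十八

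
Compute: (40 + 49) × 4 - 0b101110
Convert 0b101110 (binary) → 32 + 8 + 4 + 2 = 46 (decimal)
Expression in decimal: (40 + 49) × 4 - 46
Parentheses first: 40 + 49 = 89
Multiply: 89 × 4 = 356
Subtract: 356 - 46 = 310
310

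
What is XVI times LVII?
Convert XVI (Roman numeral) → 10 + 5 + 1 = 16 (decimal)
Convert LVII (Roman numeral) → 50 + 5 + 1 + 1 = 57 (decimal)
Compute 16 × 57 = 912
912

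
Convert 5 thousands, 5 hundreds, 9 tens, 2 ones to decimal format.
Convert 5 thousands, 5 hundreds, 9 tens, 2 ones (place-value notation) → 5×1000 + 5×100 + 9×10 + 2 = 5592 (decimal)
5592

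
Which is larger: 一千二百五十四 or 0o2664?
Convert 一千二百五十四 (Chinese numeral) → 1×1000 + 2×100 + 5×10 + 4 = 1254 (decimal)
Convert 0o2664 (octal) → 2×512 + 6×64 + 6×8 + 4 = 1460 (decimal)
Compare 1254 vs 1460: larger = 1460
1460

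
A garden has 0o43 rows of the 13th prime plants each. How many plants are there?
Convert the 13th prime (prime index) → 41 (decimal)
Convert 0o43 (octal) → 4×8 + 3 = 35 (decimal)
Compute 41 × 35 = 1435
1435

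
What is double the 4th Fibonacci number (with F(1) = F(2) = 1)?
The 4th Fibonacci number (with F(1) = F(2) = 1): 1, 1, 2, 3 → 3
Compute 3 × 2 = 6
6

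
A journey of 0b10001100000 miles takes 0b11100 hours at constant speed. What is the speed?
Convert 0b10001100000 (binary) → 1024 + 64 + 32 = 1120 (decimal)
Convert 0b11100 (binary) → 16 + 8 + 4 = 28 (decimal)
Compute 1120 ÷ 28 = 40
40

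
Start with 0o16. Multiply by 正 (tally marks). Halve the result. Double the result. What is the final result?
Convert 0o16 (octal) → 1×8 + 6 = 14 (decimal)
Start: 14
Convert 正 (tally marks) → 5 (decimal)
14 × 5 = 70
70 ÷ 2 = 35
35 × 2 = 70
70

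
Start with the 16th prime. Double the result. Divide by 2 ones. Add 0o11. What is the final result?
Convert the 16th prime (prime index) → 53 (decimal)
Start: 53
53 × 2 = 106
Convert 2 ones (place-value notation) → 2 (decimal)
106 ÷ 2 = 53
Convert 0o11 (octal) → 1×8 + 1 = 9 (decimal)
53 + 9 = 62
62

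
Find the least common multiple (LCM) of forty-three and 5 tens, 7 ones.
Convert forty-three (English words) → 43 (decimal)
Convert 5 tens, 7 ones (place-value notation) → 5×10 + 7 = 57 (decimal)
Compute lcm(43, 57) = 2451
2451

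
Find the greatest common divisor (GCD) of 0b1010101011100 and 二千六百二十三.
Convert 0b1010101011100 (binary) → 4096 + 1024 + 256 + 64 + 16 + 8 + 4 = 5468 (decimal)
Convert 二千六百二十三 (Chinese numeral) → 2×1000 + 6×100 + 2×10 + 3 = 2623 (decimal)
Compute gcd(5468, 2623) = 1
1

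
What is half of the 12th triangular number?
The 12th triangular number = 12×13/2 = 78
Compute 78 ÷ 2 = 39
39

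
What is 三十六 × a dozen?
Convert 三十六 (Chinese numeral) → 3×10 + 6 = 36 (decimal)
Convert a dozen (colloquial) → 12 (decimal)
Compute 36 × 12 = 432
432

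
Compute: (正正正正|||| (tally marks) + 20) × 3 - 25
Convert 正正正正|||| (tally marks) → 5 + 5 + 5 + 5 + 4 = 24 (decimal)
Expression in decimal: (24 + 20) × 3 - 25
Parentheses first: 24 + 20 = 44
Multiply: 44 × 3 = 132
Subtract: 132 - 25 = 107
107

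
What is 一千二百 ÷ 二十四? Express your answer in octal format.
Convert 一千二百 (Chinese numeral) → 1×1000 + 2×100 = 1200 (decimal)
Convert 二十四 (Chinese numeral) → 2×10 + 4 = 24 (decimal)
Compute 1200 ÷ 24 = 50
Convert 50 (decimal) → 50 = 6×8 + 2 → 0o62 (octal)
0o62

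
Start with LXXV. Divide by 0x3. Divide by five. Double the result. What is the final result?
Convert LXXV (Roman numeral) → 50 + 10 + 10 + 5 = 75 (decimal)
Start: 75
Convert 0x3 (hexadecimal) → 3 (decimal)
75 ÷ 3 = 25
Convert five (English words) → 5 (decimal)
25 ÷ 5 = 5
5 × 2 = 10
10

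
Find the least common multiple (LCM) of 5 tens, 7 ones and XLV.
Convert 5 tens, 7 ones (place-value notation) → 5×10 + 7 = 57 (decimal)
Convert XLV (Roman numeral) → 40 + 5 = 45 (decimal)
Compute lcm(57, 45) = 855
855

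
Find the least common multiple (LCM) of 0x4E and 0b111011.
Convert 0x4E (hexadecimal) → 4×16 + 14 = 78 (decimal)
Convert 0b111011 (binary) → 32 + 16 + 8 + 2 + 1 = 59 (decimal)
Compute lcm(78, 59) = 4602
4602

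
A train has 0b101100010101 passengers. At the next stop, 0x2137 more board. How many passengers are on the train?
Convert 0b101100010101 (binary) → 2048 + 512 + 256 + 16 + 4 + 1 = 2837 (decimal)
Convert 0x2137 (hexadecimal) → 2×4096 + 1×256 + 3×16 + 7 = 8503 (decimal)
Compute 2837 + 8503 = 11340
11340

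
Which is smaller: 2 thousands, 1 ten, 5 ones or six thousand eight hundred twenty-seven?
Convert 2 thousands, 1 ten, 5 ones (place-value notation) → 2×1000 + 1×10 + 5 = 2015 (decimal)
Convert six thousand eight hundred twenty-seven (English words) → 6×1000 + 8×100 + 27 = 6827 (decimal)
Compare 2015 vs 6827: smaller = 2015
2015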